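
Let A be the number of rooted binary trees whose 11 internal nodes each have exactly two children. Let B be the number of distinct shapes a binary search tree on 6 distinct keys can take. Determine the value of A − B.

The number of full binary trees on 11 internal nodes is the Catalan number C_11. So A = C_11 = 58786.
There are C_n binary search tree shapes on n keys; with n = 6 that is C_6. So B = C_6 = 132.
A − B = 58786 − 132 = 58654.

58654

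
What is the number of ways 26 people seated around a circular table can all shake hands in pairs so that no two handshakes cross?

With 26 = 2·13 people, non-crossing handshake pairings are non-crossing perfect matchings on a circle, counted by C_13.
C_13 = C(26,13)/14 = 10400600/14 = 742900.

742900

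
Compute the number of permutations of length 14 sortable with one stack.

2674440

By Knuth's characterisation, the stack-sortable permutations of length 14 are the 231-avoiders, numbering C_14.
C_14 = C_13 · 2(2·13+1)/(13+2) = 742900 · 54/15 = 2674440.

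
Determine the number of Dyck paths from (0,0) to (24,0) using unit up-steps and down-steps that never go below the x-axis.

208012

Paths of 12 up- and 12 down-steps that never dip below the axis are Dyck paths; their count is C_12.
C_12 = C(24,12)/13 = 2704156/13 = 208012.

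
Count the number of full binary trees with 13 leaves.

Full binary trees with 13 leaves have 13−1 = 12 internal nodes, so there are C_12 of them.
C_12 = C(24,12)/13 = 2704156/13 = 208012.

208012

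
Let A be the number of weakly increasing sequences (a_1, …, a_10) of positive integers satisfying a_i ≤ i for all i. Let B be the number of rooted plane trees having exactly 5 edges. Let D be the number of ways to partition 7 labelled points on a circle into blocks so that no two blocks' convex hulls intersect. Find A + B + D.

17267

Such sub-staircase sequences of length n are counted by C_n; here n = 10. So A = C_10 = 16796.
A rooted plane tree with 5 edges has 6 nodes, and the count is C_5. So B = C_5 = 42.
Non-crossing partitions of an n-element set are counted by C_n; here n = 7. So D = C_7 = 429.
A + B + D = 16796 + 42 + 429 = 17267.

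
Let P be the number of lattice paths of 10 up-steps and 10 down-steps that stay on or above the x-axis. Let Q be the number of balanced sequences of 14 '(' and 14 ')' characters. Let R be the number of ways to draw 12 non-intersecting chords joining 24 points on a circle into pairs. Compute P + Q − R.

2483224

Paths of 10 up- and 10 down-steps that never dip below the axis are Dyck paths; their count is C_10. So P = C_10 = 16796.
With 14 pairs the number of balanced bracket strings is the Catalan number C_14. So Q = C_14 = 2674440.
Pairing 24 circle points by 12 non-crossing chords gives C_12 matchings. So R = C_12 = 208012.
P + Q − R = 16796 + 2674440 − 208012 = 2483224.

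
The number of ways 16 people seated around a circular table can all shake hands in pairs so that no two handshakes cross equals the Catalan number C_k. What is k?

With 16 = 2·8 people, non-crossing handshake pairings are non-crossing perfect matchings on a circle, counted by C_8.

8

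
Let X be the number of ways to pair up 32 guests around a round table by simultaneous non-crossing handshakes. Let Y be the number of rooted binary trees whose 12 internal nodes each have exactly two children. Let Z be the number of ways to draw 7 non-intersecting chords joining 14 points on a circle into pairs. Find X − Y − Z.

35149229

Non-crossing handshake pairings of 2n people are counted by C_n; 32 people gives n = 16. So X = C_16 = 35357670.
Full binary trees with n internal nodes are counted by C_n; here n = 12. So Y = C_12 = 208012.
Pairing 14 circle points by 7 non-crossing chords gives C_7 matchings. So Z = C_7 = 429.
X − Y − Z = 35357670 − 208012 − 429 = 35149229.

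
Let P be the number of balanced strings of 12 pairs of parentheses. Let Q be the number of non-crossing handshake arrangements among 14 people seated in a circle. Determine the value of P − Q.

207583

With 12 pairs the number of balanced bracket strings is the Catalan number C_12. So P = C_12 = 208012.
Non-crossing handshake pairings of 2n people are counted by C_n; 14 people gives n = 7. So Q = C_7 = 429.
P − Q = 208012 − 429 = 207583.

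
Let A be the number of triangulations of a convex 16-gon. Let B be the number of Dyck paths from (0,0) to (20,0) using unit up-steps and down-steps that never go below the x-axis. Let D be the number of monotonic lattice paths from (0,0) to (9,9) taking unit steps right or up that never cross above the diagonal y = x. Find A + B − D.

2686374

Triangulations of a convex m-gon are counted by C_{m−2}; with m = 16 this is C_14. So A = C_14 = 2674440.
Dyck paths of semilength n (length 2n) are counted by C_n; here n = 10. So B = C_10 = 16796.
Monotone paths in an n×n grid that stay weakly below the diagonal are counted by C_n; here n = 9. So D = C_9 = 4862.
A + B − D = 2674440 + 16796 − 4862 = 2686374.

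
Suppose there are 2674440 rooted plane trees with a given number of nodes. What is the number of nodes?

15

Rooted ordered trees on m nodes are counted by C_{m−1}. The Catalan number equal to 2674440 is C_14.
So the index is 14, and the number of nodes is 14 + 1 = 15.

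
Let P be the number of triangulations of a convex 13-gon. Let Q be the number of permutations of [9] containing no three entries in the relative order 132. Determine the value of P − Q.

The number of triangulations of a 13-gon is the Catalan number C_11 (index = sides − 2). So P = C_11 = 58786.
Permutations of [n] avoiding any single length-3 pattern are counted by C_n; here n = 9. So Q = C_9 = 4862.
P − Q = 58786 − 4862 = 53924.

53924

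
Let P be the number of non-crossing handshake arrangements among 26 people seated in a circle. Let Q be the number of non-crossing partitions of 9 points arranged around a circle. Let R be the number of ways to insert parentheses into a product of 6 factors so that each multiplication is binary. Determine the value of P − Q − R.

737996

With 26 = 2·13 people, non-crossing handshake pairings are non-crossing perfect matchings on a circle, counted by C_13. So P = C_13 = 742900.
The non-crossing partitions of [9] form a lattice of size C_9. So Q = C_9 = 4862.
Ways to associate a product of 6 factors correspond to binary trees on 6 leaves, so the count is C_5. So R = C_5 = 42.
P − Q − R = 742900 − 4862 − 42 = 737996.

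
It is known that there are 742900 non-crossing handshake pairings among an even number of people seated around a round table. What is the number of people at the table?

Non-crossing handshake pairings of 2n people are counted by C_n; 742900 = C_13.
So n = 13, and there are 2n = 26 people.

26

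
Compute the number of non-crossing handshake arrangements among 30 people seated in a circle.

9694845

With 30 = 2·15 people, non-crossing handshake pairings are non-crossing perfect matchings on a circle, counted by C_15.
C_15 = C(30,15)/16 = 155117520/16 = 9694845.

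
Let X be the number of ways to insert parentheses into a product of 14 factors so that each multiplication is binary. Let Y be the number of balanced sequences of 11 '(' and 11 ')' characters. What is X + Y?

801686

Bracketing 14 factors into binary products is counted by C_{14−1} = C_13. So X = C_13 = 742900.
With 11 pairs the number of balanced bracket strings is the Catalan number C_11. So Y = C_11 = 58786.
X + Y = 742900 + 58786 = 801686.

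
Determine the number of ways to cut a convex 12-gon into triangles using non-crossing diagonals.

Triangulations of a convex m-gon are counted by C_{m−2}; with m = 12 this is C_10.
C_10 = C(20,10)/11 = 184756/11 = 16796.

16796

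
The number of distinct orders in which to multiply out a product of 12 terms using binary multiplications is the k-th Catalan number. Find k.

Bracketing 12 factors into binary products is counted by C_{12−1} = C_11.

11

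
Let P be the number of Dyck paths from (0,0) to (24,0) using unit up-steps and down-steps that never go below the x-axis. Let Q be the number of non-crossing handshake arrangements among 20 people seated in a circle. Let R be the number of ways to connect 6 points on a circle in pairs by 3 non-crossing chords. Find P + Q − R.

224803

A Dyck path with 12 up-steps and 12 down-steps has semilength 12, so there are C_12 of them. So P = C_12 = 208012.
Non-crossing handshake pairings of 2n people are counted by C_n; 20 people gives n = 10. So Q = C_10 = 16796.
Non-crossing perfect matchings of 2n points on a circle are counted by C_n; with 6 points, n = 3. So R = C_3 = 5.
P + Q − R = 208012 + 16796 − 5 = 224803.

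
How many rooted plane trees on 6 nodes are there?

A rooted plane tree on 6 nodes has 5 edges, and such trees are counted by C_5.
C_5 = 42.

42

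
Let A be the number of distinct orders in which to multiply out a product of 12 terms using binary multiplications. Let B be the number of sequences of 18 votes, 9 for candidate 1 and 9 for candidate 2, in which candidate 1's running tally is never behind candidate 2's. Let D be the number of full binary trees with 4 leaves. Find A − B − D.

Bracketing 12 factors into binary products is counted by C_{12−1} = C_11. So A = C_11 = 58786.
Reading a vote for the leader as '(' and for the other as ')' turns such a sequence into a balanced string of 9 pairs, so the count is C_9. So B = C_9 = 4862.
Full binary trees with 4 leaves have 4−1 = 3 internal nodes, so there are C_3 of them. So D = C_3 = 5.
A − B − D = 58786 − 4862 − 5 = 53919.

53919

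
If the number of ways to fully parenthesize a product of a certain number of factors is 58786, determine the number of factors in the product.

Parenthesizations of m factors are counted by C_{m−1}, and C_11 = 58786.
So the index is 11, and the number of factors is 11 + 1 = 12.

12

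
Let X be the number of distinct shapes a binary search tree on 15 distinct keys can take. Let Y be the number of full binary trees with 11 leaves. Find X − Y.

Binary trees (left/right distinguished) on n nodes are counted by C_n; here n = 15. So X = C_15 = 9694845.
A full binary tree with L leaves has L−1 internal nodes and is counted by C_{L−1}; L = 11 gives C_10. So Y = C_10 = 16796.
X − Y = 9694845 − 16796 = 9678049.

9678049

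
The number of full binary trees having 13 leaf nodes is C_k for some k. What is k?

12

Full binary trees with 13 leaves have 13−1 = 12 internal nodes, so there are C_12 of them.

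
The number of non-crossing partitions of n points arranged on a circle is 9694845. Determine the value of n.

15

Non-crossing partitions of [n] are counted by C_n. The Catalan number equal to 9694845 is C_15.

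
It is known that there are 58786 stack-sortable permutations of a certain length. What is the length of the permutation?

11

Stack-sortable permutations of [n] are counted by C_n; 58786 = C_11.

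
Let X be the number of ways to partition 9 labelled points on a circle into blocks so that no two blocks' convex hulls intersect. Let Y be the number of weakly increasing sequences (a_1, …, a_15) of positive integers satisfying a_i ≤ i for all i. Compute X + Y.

9699707

Non-crossing partitions of an n-element set are counted by C_n; here n = 9. So X = C_9 = 4862.
Such sub-staircase sequences of length n are counted by C_n; here n = 15. So Y = C_15 = 9694845.
X + Y = 4862 + 9694845 = 9699707.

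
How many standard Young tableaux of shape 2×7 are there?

429

By the hook-length formula (or a Dyck-path bijection), SYT of shape 2×7 number C_7.
C_7 = 429.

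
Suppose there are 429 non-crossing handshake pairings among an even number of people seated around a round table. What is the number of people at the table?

Non-crossing handshake pairings of 2n people are counted by C_n; 429 = C_7.
So n = 7, and there are 2n = 14 people.

14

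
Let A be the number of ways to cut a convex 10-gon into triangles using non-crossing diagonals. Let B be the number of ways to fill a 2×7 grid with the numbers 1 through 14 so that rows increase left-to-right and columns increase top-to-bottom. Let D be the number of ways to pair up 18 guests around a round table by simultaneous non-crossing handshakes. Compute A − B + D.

5863

Triangulations of a convex m-gon are counted by C_{m−2}; with m = 10 this is C_8. So A = C_8 = 1430.
By the hook-length formula (or a Dyck-path bijection), SYT of shape 2×7 number C_7. So B = C_7 = 429.
Non-crossing handshake pairings of 2n people are counted by C_n; 18 people gives n = 9. So D = C_9 = 4862.
A − B + D = 1430 − 429 + 4862 = 5863.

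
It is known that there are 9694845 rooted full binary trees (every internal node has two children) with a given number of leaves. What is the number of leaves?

16

Full binary trees with L leaves are counted by C_{L−1}; 9694845 = C_15.
So the index is 15, and the number of leaves is 15 + 1 = 16.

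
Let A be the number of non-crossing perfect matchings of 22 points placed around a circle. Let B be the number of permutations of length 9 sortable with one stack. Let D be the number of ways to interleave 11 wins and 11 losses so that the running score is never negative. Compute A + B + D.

122434

Non-crossing perfect matchings of 2n points on a circle are counted by C_n; with 22 points, n = 11. So A = C_11 = 58786.
By Knuth's characterisation, the stack-sortable permutations of length 9 are the 231-avoiders, numbering C_9. So B = C_9 = 4862.
Reading a vote for the leader as '(' and for the other as ')' turns such a sequence into a balanced string of 11 pairs, so the count is C_11. So D = C_11 = 58786.
A + B + D = 58786 + 4862 + 58786 = 122434.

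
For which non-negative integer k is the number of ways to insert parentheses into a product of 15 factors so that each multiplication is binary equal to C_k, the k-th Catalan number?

Bracketing 15 factors into binary products is counted by C_{15−1} = C_14.

14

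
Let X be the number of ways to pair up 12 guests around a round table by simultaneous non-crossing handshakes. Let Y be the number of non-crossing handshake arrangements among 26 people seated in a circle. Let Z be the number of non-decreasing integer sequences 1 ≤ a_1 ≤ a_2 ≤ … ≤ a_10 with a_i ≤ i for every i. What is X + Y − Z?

726236

With 12 = 2·6 people, non-crossing handshake pairings are non-crossing perfect matchings on a circle, counted by C_6. So X = C_6 = 132.
With 26 = 2·13 people, non-crossing handshake pairings are non-crossing perfect matchings on a circle, counted by C_13. So Y = C_13 = 742900.
Weakly increasing sequences with a_i ≤ i biject with Dyck paths of semilength 10, so there are C_10. So Z = C_10 = 16796.
X + Y − Z = 132 + 742900 − 16796 = 726236.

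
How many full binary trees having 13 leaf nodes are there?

208012

Full binary trees with 13 leaves have 13−1 = 12 internal nodes, so there are C_12 of them.
C_12 = C(24,12)/13 = 2704156/13 = 208012.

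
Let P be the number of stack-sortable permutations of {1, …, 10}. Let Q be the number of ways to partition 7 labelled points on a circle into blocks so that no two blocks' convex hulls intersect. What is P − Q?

16367

Stack-sortable permutations are exactly the 231-avoiding ones, counted by C_n; here n = 10. So P = C_10 = 16796.
The non-crossing partitions of [7] form a lattice of size C_7. So Q = C_7 = 429.
P − Q = 16796 − 429 = 16367.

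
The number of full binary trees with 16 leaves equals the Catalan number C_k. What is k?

15

Full binary trees with 16 leaves have 16−1 = 15 internal nodes, so there are C_15 of them.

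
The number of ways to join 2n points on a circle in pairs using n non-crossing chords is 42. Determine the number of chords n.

Non-crossing pairings of 2n points on a circle are counted by C_n; 42 = C_5.

5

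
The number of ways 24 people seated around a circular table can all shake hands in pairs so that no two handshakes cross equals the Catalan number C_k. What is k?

12

With 24 = 2·12 people, non-crossing handshake pairings are non-crossing perfect matchings on a circle, counted by C_12.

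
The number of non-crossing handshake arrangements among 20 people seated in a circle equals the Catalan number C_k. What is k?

With 20 = 2·10 people, non-crossing handshake pairings are non-crossing perfect matchings on a circle, counted by C_10.

10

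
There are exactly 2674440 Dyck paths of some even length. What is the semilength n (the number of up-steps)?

14

Dyck paths of semilength n are counted by C_n. Since C_14 = 2674440, the index is 14.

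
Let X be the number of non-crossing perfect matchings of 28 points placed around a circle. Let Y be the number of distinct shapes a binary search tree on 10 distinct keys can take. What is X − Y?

2657644

Pairing 28 circle points by 14 non-crossing chords gives C_14 matchings. So X = C_14 = 2674440.
Rooted binary trees with 10 nodes (each child slot possibly empty) number C_10. So Y = C_10 = 16796.
X − Y = 2674440 − 16796 = 2657644.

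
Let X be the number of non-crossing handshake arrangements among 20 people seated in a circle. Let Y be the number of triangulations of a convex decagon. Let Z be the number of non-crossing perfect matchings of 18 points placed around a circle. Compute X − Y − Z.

Non-crossing handshake pairings of 2n people are counted by C_n; 20 people gives n = 10. So X = C_10 = 16796.
Triangulations of a convex m-gon are counted by C_{m−2}; with m = 10 this is C_8. So Y = C_8 = 1430.
Non-crossing perfect matchings of 2n points on a circle are counted by C_n; with 18 points, n = 9. So Z = C_9 = 4862.
X − Y − Z = 16796 − 1430 − 4862 = 10504.

10504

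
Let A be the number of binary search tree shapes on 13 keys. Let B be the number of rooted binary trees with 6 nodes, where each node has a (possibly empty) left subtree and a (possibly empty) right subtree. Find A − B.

742768

Rooted binary trees with 13 nodes (each child slot possibly empty) number C_13. So A = C_13 = 742900.
Rooted binary trees with 6 nodes (each child slot possibly empty) number C_6. So B = C_6 = 132.
A − B = 742900 − 132 = 742768.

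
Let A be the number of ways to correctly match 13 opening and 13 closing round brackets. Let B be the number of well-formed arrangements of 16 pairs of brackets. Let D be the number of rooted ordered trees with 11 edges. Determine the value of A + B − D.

With 13 pairs the number of balanced bracket strings is the Catalan number C_13. So A = C_13 = 742900.
A balanced arrangement of 16 bracket pairs is a Dyck word of semilength 16, so the count is C_16. So B = C_16 = 35357670.
Rooted ordered trees with n edges are counted by C_n; here n = 11. So D = C_11 = 58786.
A + B − D = 742900 + 35357670 − 58786 = 36041784.

36041784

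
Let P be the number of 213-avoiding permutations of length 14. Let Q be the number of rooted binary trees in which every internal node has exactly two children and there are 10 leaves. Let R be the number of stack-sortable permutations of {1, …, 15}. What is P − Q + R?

Permutations of [n] avoiding any single length-3 pattern are counted by C_n; here n = 14. So P = C_14 = 2674440.
Full binary trees with 10 leaves have 10−1 = 9 internal nodes, so there are C_9 of them. So Q = C_9 = 4862.
Stack-sortable permutations are exactly the 231-avoiding ones, counted by C_n; here n = 15. So R = C_15 = 9694845.
P − Q + R = 2674440 − 4862 + 9694845 = 12364423.

12364423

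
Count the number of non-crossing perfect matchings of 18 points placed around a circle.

Non-crossing perfect matchings of 2n points on a circle are counted by C_n; with 18 points, n = 9.
C_9 = C(18,9)/10 = 48620/10 = 4862.

4862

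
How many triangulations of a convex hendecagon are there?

4862

The number of triangulations of an 11-gon is the Catalan number C_9 (index = sides − 2).
C_9 = C_8 · 2(2·8+1)/(8+2) = 1430 · 34/10 = 4862.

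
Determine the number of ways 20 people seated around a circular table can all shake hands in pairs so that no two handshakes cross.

Non-crossing handshake pairings of 2n people are counted by C_n; 20 people gives n = 10.
C_10 = C(20,10)/11 = 184756/11 = 16796.

16796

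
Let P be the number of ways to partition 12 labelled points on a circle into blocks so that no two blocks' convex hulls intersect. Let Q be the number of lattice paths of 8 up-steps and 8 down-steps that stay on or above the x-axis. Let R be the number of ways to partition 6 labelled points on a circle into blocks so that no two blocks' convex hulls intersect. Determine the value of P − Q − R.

The non-crossing partitions of [12] form a lattice of size C_12. So P = C_12 = 208012.
Dyck paths of semilength n (length 2n) are counted by C_n; here n = 8. So Q = C_8 = 1430.
The non-crossing partitions of [6] form a lattice of size C_6. So R = C_6 = 132.
P − Q − R = 208012 − 1430 − 132 = 206450.

206450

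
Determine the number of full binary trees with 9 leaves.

Full binary trees with 9 leaves have 9−1 = 8 internal nodes, so there are C_8 of them.
C_8 = C_7 · 2(2·7+1)/(7+2) = 429 · 30/9 = 1430.

1430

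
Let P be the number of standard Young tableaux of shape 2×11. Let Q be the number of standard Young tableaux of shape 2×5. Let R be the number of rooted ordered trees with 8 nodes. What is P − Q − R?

58315

Standard Young tableaux of shape 2×n are counted by C_n; here n = 11. So P = C_11 = 58786.
Standard Young tableaux of shape 2×n are counted by C_n; here n = 5. So Q = C_5 = 42.
A rooted plane tree on 8 nodes has 7 edges, and such trees are counted by C_7. So R = C_7 = 429.
P − Q − R = 58786 − 42 − 429 = 58315.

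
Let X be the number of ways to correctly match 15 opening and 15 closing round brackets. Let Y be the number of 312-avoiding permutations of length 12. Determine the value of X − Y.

Balanced strings of n pairs of brackets are counted by C_n; here n = 15. So X = C_15 = 9694845.
Permutations of [n] avoiding any single length-3 pattern are counted by C_n; here n = 12. So Y = C_12 = 208012.
X − Y = 9694845 − 208012 = 9486833.

9486833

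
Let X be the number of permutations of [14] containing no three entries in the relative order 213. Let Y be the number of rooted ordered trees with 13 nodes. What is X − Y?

2466428

Permutations of [n] avoiding any single length-3 pattern are counted by C_n; here n = 14. So X = C_14 = 2674440.
Rooted ordered (plane) trees on m nodes have m−1 edges and are counted by C_{m−1}; m = 13 gives C_12. So Y = C_12 = 208012.
X − Y = 2674440 − 208012 = 2466428.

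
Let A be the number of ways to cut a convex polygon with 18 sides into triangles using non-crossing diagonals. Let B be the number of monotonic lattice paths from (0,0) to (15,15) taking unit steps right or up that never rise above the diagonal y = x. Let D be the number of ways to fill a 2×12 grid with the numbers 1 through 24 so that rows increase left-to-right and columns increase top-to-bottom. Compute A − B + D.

25870837

The number of triangulations of an 18-gon is the Catalan number C_16 (index = sides − 2). So A = C_16 = 35357670.
Sub-diagonal monotone paths from (0,0) to (15,15) biject with Dyck paths of semilength 15, giving C_15. So B = C_15 = 9694845.
Standard Young tableaux of shape 2×n are counted by C_n; here n = 12. So D = C_12 = 208012.
A − B + D = 35357670 − 9694845 + 208012 = 25870837.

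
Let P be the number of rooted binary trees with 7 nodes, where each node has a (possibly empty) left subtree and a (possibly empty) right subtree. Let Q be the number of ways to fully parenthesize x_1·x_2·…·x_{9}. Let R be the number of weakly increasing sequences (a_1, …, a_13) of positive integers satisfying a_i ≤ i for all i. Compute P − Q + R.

741899

Binary trees (left/right distinguished) on n nodes are counted by C_n; here n = 7. So P = C_7 = 429.
Parenthesizations of m factors correspond to full binary trees with m leaves, counted by C_{m−1}; m = 9 gives C_8. So Q = C_8 = 1430.
Such sub-staircase sequences of length n are counted by C_n; here n = 13. So R = C_13 = 742900.
P − Q + R = 429 − 1430 + 742900 = 741899.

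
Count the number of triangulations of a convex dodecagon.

16796

The number of triangulations of a 12-gon is the Catalan number C_10 (index = sides − 2).
C_10 = C_9 · 2(2·9+1)/(9+2) = 4862 · 38/11 = 16796.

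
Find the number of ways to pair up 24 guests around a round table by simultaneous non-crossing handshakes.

208012

Non-crossing handshake pairings of 2n people are counted by C_n; 24 people gives n = 12.
C_12 = 208012.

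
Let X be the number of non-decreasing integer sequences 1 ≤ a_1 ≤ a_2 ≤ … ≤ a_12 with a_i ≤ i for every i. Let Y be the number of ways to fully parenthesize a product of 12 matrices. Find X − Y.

Such sub-staircase sequences of length n are counted by C_n; here n = 12. So X = C_12 = 208012.
Bracketing 12 factors into binary products is counted by C_{12−1} = C_11. So Y = C_11 = 58786.
X − Y = 208012 − 58786 = 149226.

149226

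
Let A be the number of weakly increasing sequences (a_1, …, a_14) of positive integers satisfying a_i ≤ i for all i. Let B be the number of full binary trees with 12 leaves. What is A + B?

Such sub-staircase sequences of length n are counted by C_n; here n = 14. So A = C_14 = 2674440.
A full binary tree with L leaves has L−1 internal nodes and is counted by C_{L−1}; L = 12 gives C_11. So B = C_11 = 58786.
A + B = 2674440 + 58786 = 2733226.

2733226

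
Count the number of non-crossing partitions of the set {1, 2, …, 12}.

208012

Non-crossing partitions of an n-element set are counted by C_n; here n = 12.
C_12 = C_11 · 2(2·11+1)/(11+2) = 58786 · 46/13 = 208012.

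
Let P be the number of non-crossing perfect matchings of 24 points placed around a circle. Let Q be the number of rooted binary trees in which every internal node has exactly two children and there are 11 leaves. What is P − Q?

Pairing 24 circle points by 12 non-crossing chords gives C_12 matchings. So P = C_12 = 208012.
A full binary tree with L leaves has L−1 internal nodes and is counted by C_{L−1}; L = 11 gives C_10. So Q = C_10 = 16796.
P − Q = 208012 − 16796 = 191216.

191216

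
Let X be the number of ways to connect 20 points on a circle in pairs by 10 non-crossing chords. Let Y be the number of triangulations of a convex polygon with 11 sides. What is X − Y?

Pairing 20 circle points by 10 non-crossing chords gives C_10 matchings. So X = C_10 = 16796.
Triangulations of a convex m-gon are counted by C_{m−2}; with m = 11 this is C_9. So Y = C_9 = 4862.
X − Y = 16796 − 4862 = 11934.

11934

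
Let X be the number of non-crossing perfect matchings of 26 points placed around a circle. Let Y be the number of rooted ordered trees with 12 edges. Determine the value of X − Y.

534888

Pairing 26 circle points by 13 non-crossing chords gives C_13 matchings. So X = C_13 = 742900.
Rooted ordered trees with n edges are counted by C_n; here n = 12. So Y = C_12 = 208012.
X − Y = 742900 − 208012 = 534888.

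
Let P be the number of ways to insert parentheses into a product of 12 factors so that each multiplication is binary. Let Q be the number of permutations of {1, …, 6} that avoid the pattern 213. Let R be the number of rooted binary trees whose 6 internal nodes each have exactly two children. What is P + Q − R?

Parenthesizations of m factors correspond to full binary trees with m leaves, counted by C_{m−1}; m = 12 gives C_11. So P = C_11 = 58786.
Permutations of [n] avoiding any single length-3 pattern are counted by C_n; here n = 6. So Q = C_6 = 132.
The number of full binary trees on 6 internal nodes is the Catalan number C_6. So R = C_6 = 132.
P + Q − R = 58786 + 132 − 132 = 58786.

58786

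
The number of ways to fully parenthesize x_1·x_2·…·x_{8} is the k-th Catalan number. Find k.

Bracketing 8 factors into binary products is counted by C_{8−1} = C_7.

7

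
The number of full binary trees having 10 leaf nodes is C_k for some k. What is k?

9

A full binary tree with L leaves has L−1 internal nodes and is counted by C_{L−1}; L = 10 gives C_9.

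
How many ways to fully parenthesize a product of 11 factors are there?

16796

Ways to associate a product of 11 factors correspond to binary trees on 11 leaves, so the count is C_10.
C_10 = C(20,10)/11 = 184756/11 = 16796.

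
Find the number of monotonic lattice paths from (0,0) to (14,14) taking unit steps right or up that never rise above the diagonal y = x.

Sub-diagonal monotone paths from (0,0) to (14,14) biject with Dyck paths of semilength 14, giving C_14.
C_14 = C_13 · 2(2·13+1)/(13+2) = 742900 · 54/15 = 2674440.

2674440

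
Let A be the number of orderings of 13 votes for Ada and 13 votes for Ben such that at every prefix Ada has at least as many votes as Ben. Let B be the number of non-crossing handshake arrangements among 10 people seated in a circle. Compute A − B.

Ballot sequences with n votes each where one side never trails are Dyck words, counted by C_n; here n = 13. So A = C_13 = 742900.
With 10 = 2·5 people, non-crossing handshake pairings are non-crossing perfect matchings on a circle, counted by C_5. So B = C_5 = 42.
A − B = 742900 − 42 = 742858.

742858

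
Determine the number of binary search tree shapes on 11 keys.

Binary trees (left/right distinguished) on n nodes are counted by C_n; here n = 11.
C_11 = C(22,11)/12 = 705432/12 = 58786.

58786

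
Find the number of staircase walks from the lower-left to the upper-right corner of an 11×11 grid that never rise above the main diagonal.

58786

Monotone paths in an n×n grid that stay weakly below the diagonal are counted by C_n; here n = 11.
C_11 = C(22,11)/12 = 705432/12 = 58786.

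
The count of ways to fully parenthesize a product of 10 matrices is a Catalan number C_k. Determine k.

Parenthesizations of m factors correspond to full binary trees with m leaves, counted by C_{m−1}; m = 10 gives C_9.

9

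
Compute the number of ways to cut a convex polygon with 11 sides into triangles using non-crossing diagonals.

4862

Triangulations of a convex m-gon are counted by C_{m−2}; with m = 11 this is C_9.
C_9 = C(18,9)/10 = 48620/10 = 4862.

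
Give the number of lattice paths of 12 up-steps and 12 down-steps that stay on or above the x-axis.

Dyck paths of semilength n (length 2n) are counted by C_n; here n = 12.
C_12 = C_11 · 2(2·11+1)/(11+2) = 58786 · 46/13 = 208012.

208012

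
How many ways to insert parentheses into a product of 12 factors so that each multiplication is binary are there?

Ways to associate a product of 12 factors correspond to binary trees on 12 leaves, so the count is C_11.
C_11 = C(22,11)/12 = 705432/12 = 58786.

58786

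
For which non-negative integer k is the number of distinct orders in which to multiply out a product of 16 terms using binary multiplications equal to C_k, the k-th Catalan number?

Ways to associate a product of 16 factors correspond to binary trees on 16 leaves, so the count is C_15.

15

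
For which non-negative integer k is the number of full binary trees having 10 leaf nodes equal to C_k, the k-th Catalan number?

Full binary trees with 10 leaves have 10−1 = 9 internal nodes, so there are C_9 of them.

9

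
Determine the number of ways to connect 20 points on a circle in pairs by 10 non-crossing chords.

Non-crossing perfect matchings of 2n points on a circle are counted by C_n; with 20 points, n = 10.
C_10 = 16796.

16796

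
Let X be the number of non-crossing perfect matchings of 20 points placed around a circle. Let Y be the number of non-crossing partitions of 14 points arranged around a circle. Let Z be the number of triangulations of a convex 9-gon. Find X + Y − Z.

Pairing 20 circle points by 10 non-crossing chords gives C_10 matchings. So X = C_10 = 16796.
The non-crossing partitions of [14] form a lattice of size C_14. So Y = C_14 = 2674440.
Triangulations of a convex m-gon are counted by C_{m−2}; with m = 9 this is C_7. So Z = C_7 = 429.
X + Y − Z = 16796 + 2674440 − 429 = 2690807.

2690807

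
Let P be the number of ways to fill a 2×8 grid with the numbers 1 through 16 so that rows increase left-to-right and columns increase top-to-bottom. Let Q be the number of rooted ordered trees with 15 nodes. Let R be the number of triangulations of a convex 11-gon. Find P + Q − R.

2671008

By the hook-length formula (or a Dyck-path bijection), SYT of shape 2×8 number C_8. So P = C_8 = 1430.
A rooted plane tree on 15 nodes has 14 edges, and such trees are counted by C_14. So Q = C_14 = 2674440.
A convex 11-gon is triangulated into 9 triangles, and the number of such triangulations is the Catalan number C_{11−2} = C_9. So R = C_9 = 4862.
P + Q − R = 1430 + 2674440 − 4862 = 2671008.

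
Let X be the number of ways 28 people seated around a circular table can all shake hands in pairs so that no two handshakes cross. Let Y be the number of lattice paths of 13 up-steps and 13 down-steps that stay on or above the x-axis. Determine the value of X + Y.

Non-crossing handshake pairings of 2n people are counted by C_n; 28 people gives n = 14. So X = C_14 = 2674440.
A Dyck path with 13 up-steps and 13 down-steps has semilength 13, so there are C_13 of them. So Y = C_13 = 742900.
X + Y = 2674440 + 742900 = 3417340.

3417340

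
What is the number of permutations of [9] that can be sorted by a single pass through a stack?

4862

Stack-sortable permutations are exactly the 231-avoiding ones, counted by C_n; here n = 9.
C_9 = C(18,9)/10 = 48620/10 = 4862.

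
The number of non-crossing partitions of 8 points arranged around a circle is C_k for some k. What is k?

8

Non-crossing partitions of an n-element set are counted by C_n; here n = 8.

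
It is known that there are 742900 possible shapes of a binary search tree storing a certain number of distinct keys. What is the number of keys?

13

Binary search tree shapes on n keys are counted by C_n. Since C_13 = 742900, the index is 13.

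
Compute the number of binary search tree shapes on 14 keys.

Rooted binary trees with 14 nodes (each child slot possibly empty) number C_14.
C_14 = 2674440.

2674440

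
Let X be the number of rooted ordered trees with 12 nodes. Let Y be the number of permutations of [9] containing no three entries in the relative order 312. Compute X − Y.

53924

Rooted ordered (plane) trees on m nodes have m−1 edges and are counted by C_{m−1}; m = 12 gives C_11. So X = C_11 = 58786.
For any fixed pattern of length 3, the pattern-avoiding permutations of [9] number C_9. So Y = C_9 = 4862.
X − Y = 58786 − 4862 = 53924.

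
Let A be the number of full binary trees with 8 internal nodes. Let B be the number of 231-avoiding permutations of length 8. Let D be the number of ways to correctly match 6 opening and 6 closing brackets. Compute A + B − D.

2728

The number of full binary trees on 8 internal nodes is the Catalan number C_8. So A = C_8 = 1430.
Permutations of [n] avoiding any single length-3 pattern are counted by C_n; here n = 8. So B = C_8 = 1430.
A balanced arrangement of 6 bracket pairs is a Dyck word of semilength 6, so the count is C_6. So D = C_6 = 132.
A + B − D = 1430 + 1430 − 132 = 2728.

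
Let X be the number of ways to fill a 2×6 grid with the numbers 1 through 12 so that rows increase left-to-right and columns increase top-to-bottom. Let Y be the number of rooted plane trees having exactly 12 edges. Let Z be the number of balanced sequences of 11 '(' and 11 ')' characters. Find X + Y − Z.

149358

By the hook-length formula (or a Dyck-path bijection), SYT of shape 2×6 number C_6. So X = C_6 = 132.
Rooted ordered trees with n edges are counted by C_n; here n = 12. So Y = C_12 = 208012.
A balanced arrangement of 11 bracket pairs is a Dyck word of semilength 11, so the count is C_11. So Z = C_11 = 58786.
X + Y − Z = 132 + 208012 − 58786 = 149358.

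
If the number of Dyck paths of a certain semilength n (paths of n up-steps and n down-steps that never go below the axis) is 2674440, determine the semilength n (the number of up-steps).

Dyck paths of semilength n are counted by C_n; 2674440 = C_14.

14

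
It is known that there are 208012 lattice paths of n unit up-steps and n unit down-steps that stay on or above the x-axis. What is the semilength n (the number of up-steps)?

Dyck paths of semilength n are counted by C_n, and C_12 = 208012.

12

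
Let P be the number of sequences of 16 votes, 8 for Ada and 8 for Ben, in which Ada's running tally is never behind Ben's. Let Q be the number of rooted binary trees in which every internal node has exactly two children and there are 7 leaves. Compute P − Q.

1298

Ballot sequences with n votes each where one side never trails are Dyck words, counted by C_n; here n = 8. So P = C_8 = 1430.
Full binary trees with 7 leaves have 7−1 = 6 internal nodes, so there are C_6 of them. So Q = C_6 = 132.
P − Q = 1430 − 132 = 1298.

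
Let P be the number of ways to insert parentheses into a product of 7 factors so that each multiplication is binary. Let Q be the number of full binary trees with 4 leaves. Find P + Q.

137

Parenthesizations of m factors correspond to full binary trees with m leaves, counted by C_{m−1}; m = 7 gives C_6. So P = C_6 = 132.
A full binary tree with L leaves has L−1 internal nodes and is counted by C_{L−1}; L = 4 gives C_3. So Q = C_3 = 5.
P + Q = 132 + 5 = 137.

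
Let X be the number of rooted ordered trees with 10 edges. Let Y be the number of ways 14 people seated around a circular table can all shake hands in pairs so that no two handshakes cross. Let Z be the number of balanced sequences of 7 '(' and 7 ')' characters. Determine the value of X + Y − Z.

16796

Rooted ordered trees with n edges are counted by C_n; here n = 10. So X = C_10 = 16796.
With 14 = 2·7 people, non-crossing handshake pairings are non-crossing perfect matchings on a circle, counted by C_7. So Y = C_7 = 429.
A balanced arrangement of 7 bracket pairs is a Dyck word of semilength 7, so the count is C_7. So Z = C_7 = 429.
X + Y − Z = 16796 + 429 − 429 = 16796.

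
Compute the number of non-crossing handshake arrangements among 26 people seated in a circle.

742900

With 26 = 2·13 people, non-crossing handshake pairings are non-crossing perfect matchings on a circle, counted by C_13.
C_13 = C(26,13)/14 = 10400600/14 = 742900.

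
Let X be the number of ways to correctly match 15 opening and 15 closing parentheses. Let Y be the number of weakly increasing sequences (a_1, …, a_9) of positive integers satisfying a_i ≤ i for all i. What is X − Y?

With 15 pairs the number of balanced bracket strings is the Catalan number C_15. So X = C_15 = 9694845.
Such sub-staircase sequences of length n are counted by C_n; here n = 9. So Y = C_9 = 4862.
X − Y = 9694845 − 4862 = 9689983.

9689983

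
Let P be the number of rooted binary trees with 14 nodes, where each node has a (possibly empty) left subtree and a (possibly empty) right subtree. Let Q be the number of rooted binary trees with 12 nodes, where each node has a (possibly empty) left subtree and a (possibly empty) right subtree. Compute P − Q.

2466428

Binary trees (left/right distinguished) on n nodes are counted by C_n; here n = 14. So P = C_14 = 2674440.
Binary trees (left/right distinguished) on n nodes are counted by C_n; here n = 12. So Q = C_12 = 208012.
P − Q = 2674440 − 208012 = 2466428.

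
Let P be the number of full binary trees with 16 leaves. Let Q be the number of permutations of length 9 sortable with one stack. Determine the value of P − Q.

A full binary tree with L leaves has L−1 internal nodes and is counted by C_{L−1}; L = 16 gives C_15. So P = C_15 = 9694845.
Stack-sortable permutations are exactly the 231-avoiding ones, counted by C_n; here n = 9. So Q = C_9 = 4862.
P − Q = 9694845 − 4862 = 9689983.

9689983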